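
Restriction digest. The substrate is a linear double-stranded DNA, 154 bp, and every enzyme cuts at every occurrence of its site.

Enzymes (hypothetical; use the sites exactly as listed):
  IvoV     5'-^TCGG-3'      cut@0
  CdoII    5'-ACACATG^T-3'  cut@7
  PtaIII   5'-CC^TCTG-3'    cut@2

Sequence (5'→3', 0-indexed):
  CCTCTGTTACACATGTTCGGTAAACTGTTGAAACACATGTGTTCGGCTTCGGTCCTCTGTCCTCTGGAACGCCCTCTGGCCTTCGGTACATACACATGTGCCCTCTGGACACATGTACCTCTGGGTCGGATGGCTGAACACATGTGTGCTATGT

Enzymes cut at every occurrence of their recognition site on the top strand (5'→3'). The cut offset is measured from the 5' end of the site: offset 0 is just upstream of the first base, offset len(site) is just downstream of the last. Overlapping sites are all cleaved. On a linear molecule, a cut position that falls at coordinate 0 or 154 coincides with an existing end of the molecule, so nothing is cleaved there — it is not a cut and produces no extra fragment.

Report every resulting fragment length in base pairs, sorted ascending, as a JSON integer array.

Per-enzyme occurrences:
  IvoV TCGG/0: at [16, 42, 48, 82, 125] ⇒ [16, 42, 48, 82, 125]
  CdoII ACACATGT/7: at [8, 32, 91, 108, 137] ⇒ [15, 39, 98, 115, 144]
  PtaIII CCTCTG/2: at [0, 53, 60, 72, 101, 117] ⇒ [2, 55, 62, 74, 103, 119]

Pooled cuts: [2, 15, 16, 39, 42, 48, 55, 62, 74, 82, 98, 103, 115, 119, 125, 144]

Fragment lengths:
  [0,2): 2 bp
  [2,15): 13 bp
  [15,16): 1 bp
  [16,39): 23 bp
  [39,42): 3 bp
  [42,48): 6 bp
  [48,55): 7 bp
  [55,62): 7 bp
  [62,74): 12 bp
  [74,82): 8 bp
  [82,98): 16 bp
  [98,103): 5 bp
  [103,115): 12 bp
  [115,119): 4 bp
  [119,125): 6 bp
  [125,144): 19 bp
  [144,154): 10 bp

[1,2,3,4,5,6,6,7,7,8,10,12,12,13,16,19,23]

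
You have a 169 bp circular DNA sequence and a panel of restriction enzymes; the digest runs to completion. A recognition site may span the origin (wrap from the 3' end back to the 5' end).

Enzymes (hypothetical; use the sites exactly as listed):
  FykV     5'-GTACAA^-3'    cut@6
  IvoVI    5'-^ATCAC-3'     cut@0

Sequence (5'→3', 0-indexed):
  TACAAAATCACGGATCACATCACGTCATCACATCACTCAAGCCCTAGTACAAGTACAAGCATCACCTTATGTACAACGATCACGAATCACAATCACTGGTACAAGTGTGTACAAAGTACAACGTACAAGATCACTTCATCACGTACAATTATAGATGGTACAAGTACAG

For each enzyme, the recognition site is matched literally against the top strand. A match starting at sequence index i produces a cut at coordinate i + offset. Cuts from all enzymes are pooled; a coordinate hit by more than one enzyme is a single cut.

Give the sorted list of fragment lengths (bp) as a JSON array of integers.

[1,1,2,2,5,5,6,6,7,7,7,7,8,8,10,11,11,13,15,16,21]

Site scan:
  FykV GTACAA/6: at [46, 52, 70, 98, 108, 115, 122, 142, 157, 168] ⇒ [5, 52, 58, 76, 104, 114, 121, 128, 148, 163]
  IvoVI ATCAC/0: at [6, 13, 18, 26, 31, 60, 78, 85, 91, 129, 137] ⇒ [6, 13, 18, 26, 31, 60, 78, 85, 91, 129, 137]

Pooled cuts: [5, 6, 13, 18, 26, 31, 52, 58, 60, 76, 78, 85, 91, 104, 114, 121, 128, 129, 137, 148, 163]

Fragment lengths:
  5→6: 1 bp
  6→13: 7 bp
  13→18: 5 bp
  18→26: 8 bp
  26→31: 5 bp
  31→52: 21 bp
  52→58: 6 bp
  58→60: 2 bp
  60→76: 16 bp
  76→78: 2 bp
  78→85: 7 bp
  85→91: 6 bp
  91→104: 13 bp
  104→114: 10 bp
  114→121: 7 bp
  121→128: 7 bp
  128→129: 1 bp
  129→137: 8 bp
  137→148: 11 bp
  148→163: 15 bp
  163→5 (wrap): 169-163+5 = 11 bp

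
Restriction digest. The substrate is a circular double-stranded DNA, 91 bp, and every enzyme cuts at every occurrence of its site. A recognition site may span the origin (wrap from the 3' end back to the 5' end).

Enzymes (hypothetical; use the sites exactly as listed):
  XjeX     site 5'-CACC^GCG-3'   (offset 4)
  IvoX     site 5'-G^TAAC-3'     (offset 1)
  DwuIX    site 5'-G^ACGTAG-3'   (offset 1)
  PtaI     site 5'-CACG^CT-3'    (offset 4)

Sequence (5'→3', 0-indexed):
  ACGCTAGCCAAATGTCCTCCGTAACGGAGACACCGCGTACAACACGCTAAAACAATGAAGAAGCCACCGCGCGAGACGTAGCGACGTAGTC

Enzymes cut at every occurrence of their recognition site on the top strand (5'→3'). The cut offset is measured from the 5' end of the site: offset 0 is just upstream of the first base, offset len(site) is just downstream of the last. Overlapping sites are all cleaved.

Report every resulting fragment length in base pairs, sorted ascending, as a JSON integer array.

Per-enzyme occurrences:
  XjeX CACCGCG/4: at [30, 64] ⇒ [34, 68]
  IvoX GTAAC/1: at [20] ⇒ [21]
  DwuIX GACGTAG/1: at [74, 82] ⇒ [75, 83]
  PtaI CACGCT/4: at [42, 90] ⇒ [3, 46]

Pooled cuts: [3, 21, 34, 46, 68, 75, 83]

Fragments:
  3→21: 18 bp
  21→34: 13 bp
  34→46: 12 bp
  46→68: 22 bp
  68→75: 7 bp
  75→83: 8 bp
  83→3 (wrap): 91-83+3 = 11 bp

[7,8,11,12,13,18,22]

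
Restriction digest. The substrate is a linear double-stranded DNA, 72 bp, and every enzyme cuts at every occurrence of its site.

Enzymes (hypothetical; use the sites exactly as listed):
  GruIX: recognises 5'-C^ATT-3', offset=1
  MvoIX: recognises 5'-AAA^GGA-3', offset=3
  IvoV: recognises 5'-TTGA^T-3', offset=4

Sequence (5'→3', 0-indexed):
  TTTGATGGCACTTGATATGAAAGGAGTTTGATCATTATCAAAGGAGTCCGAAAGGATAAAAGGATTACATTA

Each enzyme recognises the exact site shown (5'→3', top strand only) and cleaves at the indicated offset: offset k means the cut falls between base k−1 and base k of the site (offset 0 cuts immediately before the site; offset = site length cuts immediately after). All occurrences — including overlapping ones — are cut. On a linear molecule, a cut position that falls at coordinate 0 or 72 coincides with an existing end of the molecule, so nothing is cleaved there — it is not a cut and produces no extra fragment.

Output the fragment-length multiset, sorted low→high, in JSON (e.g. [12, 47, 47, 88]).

[2,4,5,7,7,8,9,9,10,11]

Per-enzyme occurrences:
  GruIX (CATT, off=1): starts [32, 67] → cuts [33, 68]
  MvoIX (AAAGGA, off=3): starts [19, 39, 50, 58] → cuts [22, 42, 53, 61]
  IvoV (TTGAT, off=4): starts [1, 11, 27] → cuts [5, 15, 31]

Pooled cuts: [5, 15, 22, 31, 33, 42, 53, 61, 68]

Fragment lengths:
  [0,5): 5 bp
  [5,15): 10 bp
  [15,22): 7 bp
  [22,31): 9 bp
  [31,33): 2 bp
  [33,42): 9 bp
  [42,53): 11 bp
  [53,61): 8 bp
  [61,68): 7 bp
  [68,72): 4 bp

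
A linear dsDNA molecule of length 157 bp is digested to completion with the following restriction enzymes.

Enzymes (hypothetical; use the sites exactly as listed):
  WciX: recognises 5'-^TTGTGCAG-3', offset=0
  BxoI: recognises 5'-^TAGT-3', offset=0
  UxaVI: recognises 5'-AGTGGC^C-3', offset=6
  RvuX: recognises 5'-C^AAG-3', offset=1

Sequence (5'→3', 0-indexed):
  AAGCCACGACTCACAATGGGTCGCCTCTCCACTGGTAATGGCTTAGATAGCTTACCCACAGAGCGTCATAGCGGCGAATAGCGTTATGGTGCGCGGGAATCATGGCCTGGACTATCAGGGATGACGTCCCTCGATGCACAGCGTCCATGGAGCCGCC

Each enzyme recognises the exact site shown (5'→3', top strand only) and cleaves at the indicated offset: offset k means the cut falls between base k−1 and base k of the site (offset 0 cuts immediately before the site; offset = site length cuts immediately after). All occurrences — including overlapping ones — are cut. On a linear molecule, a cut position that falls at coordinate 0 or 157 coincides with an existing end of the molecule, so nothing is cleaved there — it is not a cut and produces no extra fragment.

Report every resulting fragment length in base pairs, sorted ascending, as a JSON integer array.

Site scan:
  WciX (TTGTGCAG, off=0): no sites
  BxoI (TAGT, off=0): no sites
  UxaVI (AGTGGCC, off=6): no sites
  RvuX (CAAG, off=1): no sites

All cut coordinates (distinct, sorted): ∅

Fragment lengths:
  no cuts → one linear fragment of 157 bp

[157]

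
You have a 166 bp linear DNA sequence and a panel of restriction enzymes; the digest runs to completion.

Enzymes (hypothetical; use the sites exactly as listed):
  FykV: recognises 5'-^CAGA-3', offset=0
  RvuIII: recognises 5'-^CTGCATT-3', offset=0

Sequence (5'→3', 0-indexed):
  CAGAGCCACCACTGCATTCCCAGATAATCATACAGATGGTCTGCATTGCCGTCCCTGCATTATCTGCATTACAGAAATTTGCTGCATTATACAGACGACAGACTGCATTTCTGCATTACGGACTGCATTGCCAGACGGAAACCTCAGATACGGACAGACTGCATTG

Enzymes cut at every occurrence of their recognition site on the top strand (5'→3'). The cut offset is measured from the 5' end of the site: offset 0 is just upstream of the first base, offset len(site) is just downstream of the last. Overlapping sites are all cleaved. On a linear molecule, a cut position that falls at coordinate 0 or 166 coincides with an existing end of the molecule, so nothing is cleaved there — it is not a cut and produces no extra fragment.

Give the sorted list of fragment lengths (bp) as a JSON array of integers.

[4,4,7,8,8,8,8,9,9,9,10,10,10,11,12,12,13,14]

Per-enzyme occurrences:
  FykV (CAGA, off=0): starts [0, 20, 32, 71, 91, 98, 131, 144, 154] → cuts [20, 32, 71, 91, 98, 131, 144, 154] (position 0 is a terminus of the linear molecule — no cut)
  RvuIII (CTGCATT, off=0): starts [11, 40, 54, 63, 81, 102, 110, 122, 158] → cuts [11, 40, 54, 63, 81, 102, 110, 122, 158]

All cut coordinates (distinct, sorted): [11, 20, 32, 40, 54, 63, 71, 81, 91, 98, 102, 110, 122, 131, 144, 154, 158]

Fragment lengths:
  [0,11): 11 bp
  [11,20): 9 bp
  [20,32): 12 bp
  [32,40): 8 bp
  [40,54): 14 bp
  [54,63): 9 bp
  [63,71): 8 bp
  [71,81): 10 bp
  [81,91): 10 bp
  [91,98): 7 bp
  [98,102): 4 bp
  [102,110): 8 bp
  [110,122): 12 bp
  [122,131): 9 bp
  [131,144): 13 bp
  [144,154): 10 bp
  [154,158): 4 bp
  [158,166): 8 bp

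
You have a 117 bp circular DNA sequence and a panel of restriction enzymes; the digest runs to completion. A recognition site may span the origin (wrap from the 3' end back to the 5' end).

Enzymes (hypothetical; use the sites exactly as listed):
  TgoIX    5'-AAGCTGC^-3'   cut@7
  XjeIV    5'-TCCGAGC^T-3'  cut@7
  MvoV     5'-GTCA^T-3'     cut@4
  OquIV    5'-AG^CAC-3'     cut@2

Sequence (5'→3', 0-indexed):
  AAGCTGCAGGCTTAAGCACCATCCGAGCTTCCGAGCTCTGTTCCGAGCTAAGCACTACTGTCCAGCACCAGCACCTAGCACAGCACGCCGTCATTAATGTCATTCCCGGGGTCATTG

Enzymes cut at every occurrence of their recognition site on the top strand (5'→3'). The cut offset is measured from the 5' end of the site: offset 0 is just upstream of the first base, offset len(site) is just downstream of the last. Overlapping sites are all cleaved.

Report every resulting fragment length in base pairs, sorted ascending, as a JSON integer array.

[4,5,6,7,8,9,9,10,10,12,12,12,13]

Scan for sites:
  TgoIX AAGCTGC/7: at [0] ⇒ [7]
  XjeIV TCCGAGCT/7: at [21, 29, 41] ⇒ [28, 36, 48]
  MvoV GTCAT/4: at [89, 98, 110] ⇒ [93, 102, 114]
  OquIV AGCAC/2: at [14, 50, 63, 69, 76, 81] ⇒ [16, 52, 65, 71, 78, 83]

All cut coordinates (distinct, sorted): [7, 16, 28, 36, 48, 52, 65, 71, 78, 83, 93, 102, 114]

Fragment lengths:
  7→16: 9 bp
  16→28: 12 bp
  28→36: 8 bp
  36→48: 12 bp
  48→52: 4 bp
  52→65: 13 bp
  65→71: 6 bp
  71→78: 7 bp
  78→83: 5 bp
  83→93: 10 bp
  93→102: 9 bp
  102→114: 12 bp
  114→7 (wrap): 117-114+7 = 10 bp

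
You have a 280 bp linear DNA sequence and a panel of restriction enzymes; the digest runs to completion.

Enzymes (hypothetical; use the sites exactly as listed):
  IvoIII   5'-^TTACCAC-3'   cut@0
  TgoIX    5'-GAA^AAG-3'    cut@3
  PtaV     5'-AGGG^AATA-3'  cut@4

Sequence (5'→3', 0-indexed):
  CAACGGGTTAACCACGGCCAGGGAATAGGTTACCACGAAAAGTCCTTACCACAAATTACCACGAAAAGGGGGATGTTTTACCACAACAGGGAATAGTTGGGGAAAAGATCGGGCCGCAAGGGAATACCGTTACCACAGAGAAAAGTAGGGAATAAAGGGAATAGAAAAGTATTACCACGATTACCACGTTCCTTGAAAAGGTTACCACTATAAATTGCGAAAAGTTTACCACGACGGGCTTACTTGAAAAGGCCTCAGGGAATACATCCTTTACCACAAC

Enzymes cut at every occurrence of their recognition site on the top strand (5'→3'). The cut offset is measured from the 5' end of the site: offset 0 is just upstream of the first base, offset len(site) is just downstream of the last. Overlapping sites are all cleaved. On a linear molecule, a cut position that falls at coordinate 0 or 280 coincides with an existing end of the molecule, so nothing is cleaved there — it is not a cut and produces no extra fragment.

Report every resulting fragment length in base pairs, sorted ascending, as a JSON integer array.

[4,4,5,6,6,7,7,8,9,9,10,10,10,10,10,12,12,13,13,14,17,18,20,23,23]

Site scan:
  IvoIII TTACCAC/0: at [29, 45, 55, 77, 129, 171, 180, 201, 225, 270] ⇒ [29, 45, 55, 77, 129, 171, 180, 201, 225, 270]
  TgoIX GAAAAG/3: at [36, 62, 101, 139, 163, 194, 218, 245] ⇒ [39, 65, 104, 142, 166, 197, 221, 248]
  PtaV AGGGAATA/4: at [19, 87, 118, 146, 155, 256] ⇒ [23, 91, 122, 150, 159, 260]

Pooled cuts: [23, 29, 39, 45, 55, 65, 77, 91, 104, 122, 129, 142, 150, 159, 166, 171, 180, 197, 201, 221, 225, 248, 260, 270]

Fragments:
  [0,23): 23 bp
  [23,29): 6 bp
  [29,39): 10 bp
  [39,45): 6 bp
  [45,55): 10 bp
  [55,65): 10 bp
  [65,77): 12 bp
  [77,91): 14 bp
  [91,104): 13 bp
  [104,122): 18 bp
  [122,129): 7 bp
  [129,142): 13 bp
  [142,150): 8 bp
  [150,159): 9 bp
  [159,166): 7 bp
  [166,171): 5 bp
  [171,180): 9 bp
  [180,197): 17 bp
  [197,201): 4 bp
  [201,221): 20 bp
  [221,225): 4 bp
  [225,248): 23 bp
  [248,260): 12 bp
  [260,270): 10 bp
  [270,280): 10 bp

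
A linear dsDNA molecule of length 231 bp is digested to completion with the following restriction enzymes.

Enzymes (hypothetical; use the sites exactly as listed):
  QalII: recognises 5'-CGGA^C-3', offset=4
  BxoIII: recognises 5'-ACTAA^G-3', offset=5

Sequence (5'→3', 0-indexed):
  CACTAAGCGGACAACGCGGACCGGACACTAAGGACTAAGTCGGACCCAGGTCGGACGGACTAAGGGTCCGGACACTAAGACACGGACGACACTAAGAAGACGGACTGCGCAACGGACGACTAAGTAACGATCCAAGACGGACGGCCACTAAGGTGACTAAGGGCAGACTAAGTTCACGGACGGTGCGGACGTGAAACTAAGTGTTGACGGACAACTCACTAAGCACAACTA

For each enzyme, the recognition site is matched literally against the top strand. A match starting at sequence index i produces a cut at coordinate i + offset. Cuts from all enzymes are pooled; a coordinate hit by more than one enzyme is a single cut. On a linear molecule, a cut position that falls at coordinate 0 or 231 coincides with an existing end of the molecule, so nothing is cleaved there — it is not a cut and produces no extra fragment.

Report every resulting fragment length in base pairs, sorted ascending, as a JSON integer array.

[4,4,5,5,6,6,6,6,7,7,8,9,9,9,9,9,9,9,9,10,11,11,11,11,11,12,18]

Per-enzyme occurrences:
  QalII CGGAC/4: at [7, 16, 21, 40, 51, 55, 68, 82, 100, 112, 137, 176, 185, 207] ⇒ [11, 20, 25, 44, 55, 59, 72, 86, 104, 116, 141, 180, 189, 211]
  BxoIII ACTAAG/5: at [1, 26, 33, 58, 73, 90, 118, 146, 155, 166, 195, 217] ⇒ [6, 31, 38, 63, 78, 95, 123, 151, 160, 171, 200, 222]

Pooled cuts: [6, 11, 20, 25, 31, 38, 44, 55, 59, 63, 72, 78, 86, 95, 104, 116, 123, 141, 151, 160, 171, 180, 189, 200, 211, 222]

Fragments:
  [0,6): 6 bp
  [6,11): 5 bp
  [11,20): 9 bp
  [20,25): 5 bp
  [25,31): 6 bp
  [31,38): 7 bp
  [38,44): 6 bp
  [44,55): 11 bp
  [55,59): 4 bp
  [59,63): 4 bp
  [63,72): 9 bp
  [72,78): 6 bp
  [78,86): 8 bp
  [86,95): 9 bp
  [95,104): 9 bp
  [104,116): 12 bp
  [116,123): 7 bp
  [123,141): 18 bp
  [141,151): 10 bp
  [151,160): 9 bp
  [160,171): 11 bp
  [171,180): 9 bp
  [180,189): 9 bp
  [189,200): 11 bp
  [200,211): 11 bp
  [211,222): 11 bp
  [222,231): 9 bp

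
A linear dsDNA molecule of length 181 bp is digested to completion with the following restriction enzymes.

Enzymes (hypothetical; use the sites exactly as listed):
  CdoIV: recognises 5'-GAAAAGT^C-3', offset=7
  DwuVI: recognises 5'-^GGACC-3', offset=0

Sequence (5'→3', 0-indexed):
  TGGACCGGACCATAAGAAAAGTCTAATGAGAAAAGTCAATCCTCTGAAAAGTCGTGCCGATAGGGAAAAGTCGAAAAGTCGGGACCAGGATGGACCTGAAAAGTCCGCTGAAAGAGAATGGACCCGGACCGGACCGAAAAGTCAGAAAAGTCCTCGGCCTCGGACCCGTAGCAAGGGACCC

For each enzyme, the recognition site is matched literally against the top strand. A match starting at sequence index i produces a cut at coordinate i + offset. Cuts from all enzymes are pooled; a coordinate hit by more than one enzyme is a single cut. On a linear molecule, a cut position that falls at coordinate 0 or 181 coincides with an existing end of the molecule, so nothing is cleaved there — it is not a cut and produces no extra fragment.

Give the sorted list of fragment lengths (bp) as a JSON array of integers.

[1,2,5,5,6,6,8,9,10,10,12,13,14,14,15,16,16,19]

Scan for sites:
  CdoIV (GAAAAGTC, off=7): starts [15, 29, 45, 64, 72, 97, 135, 144] → cuts [22, 36, 52, 71, 79, 104, 142, 151]
  DwuVI (GGACC, off=0): starts [1, 6, 81, 91, 119, 125, 130, 161, 175] → cuts [1, 6, 81, 91, 119, 125, 130, 161, 175]

Pooled cuts: [1, 6, 22, 36, 52, 71, 79, 81, 91, 104, 119, 125, 130, 142, 151, 161, 175]

Fragments:
  [0,1): 1 bp
  [1,6): 5 bp
  [6,22): 16 bp
  [22,36): 14 bp
  [36,52): 16 bp
  [52,71): 19 bp
  [71,79): 8 bp
  [79,81): 2 bp
  [81,91): 10 bp
  [91,104): 13 bp
  [104,119): 15 bp
  [119,125): 6 bp
  [125,130): 5 bp
  [130,142): 12 bp
  [142,151): 9 bp
  [151,161): 10 bp
  [161,175): 14 bp
  [175,181): 6 bp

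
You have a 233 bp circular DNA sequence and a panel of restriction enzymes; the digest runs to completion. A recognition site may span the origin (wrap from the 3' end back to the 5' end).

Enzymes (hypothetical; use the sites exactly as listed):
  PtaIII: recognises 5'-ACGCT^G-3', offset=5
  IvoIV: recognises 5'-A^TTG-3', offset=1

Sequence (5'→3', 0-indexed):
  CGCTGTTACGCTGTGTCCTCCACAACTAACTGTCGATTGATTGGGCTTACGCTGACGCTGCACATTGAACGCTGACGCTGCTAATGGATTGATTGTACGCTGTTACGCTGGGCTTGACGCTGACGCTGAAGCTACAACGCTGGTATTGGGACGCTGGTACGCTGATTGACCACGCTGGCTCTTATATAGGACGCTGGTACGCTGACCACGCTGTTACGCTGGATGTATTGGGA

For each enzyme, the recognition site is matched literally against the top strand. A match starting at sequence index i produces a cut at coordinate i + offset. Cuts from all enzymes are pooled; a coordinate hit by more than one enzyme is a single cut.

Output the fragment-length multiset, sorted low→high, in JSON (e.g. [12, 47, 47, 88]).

[2,4,4,4,5,6,6,6,7,8,8,8,8,8,9,9,9,9,10,10,11,12,13,14,19,24]

Site scan:
  PtaIII (ACGCTG, off=5): starts [7, 48, 54, 68, 74, 96, 104, 116, 122, 136, 150, 158, 171, 190, 198, 207, 215, 232] → cuts [4, 12, 53, 59, 73, 79, 101, 109, 121, 127, 141, 155, 163, 176, 195, 203, 212, 220]
  IvoIV (ATTG, off=1): starts [35, 39, 63, 87, 91, 144, 164, 226] → cuts [36, 40, 64, 88, 92, 145, 165, 227]

Pooled cuts: [4, 12, 36, 40, 53, 59, 64, 73, 79, 88, 92, 101, 109, 121, 127, 141, 145, 155, 163, 165, 176, 195, 203, 212, 220, 227]

Fragments:
  4→12: 8 bp
  12→36: 24 bp
  36→40: 4 bp
  40→53: 13 bp
  53→59: 6 bp
  59→64: 5 bp
  64→73: 9 bp
  73→79: 6 bp
  79→88: 9 bp
  88→92: 4 bp
  92→101: 9 bp
  101→109: 8 bp
  109→121: 12 bp
  121→127: 6 bp
  127→141: 14 bp
  141→145: 4 bp
  145→155: 10 bp
  155→163: 8 bp
  163→165: 2 bp
  165→176: 11 bp
  176→195: 19 bp
  195→203: 8 bp
  203→212: 9 bp
  212→220: 8 bp
  220→227: 7 bp
  227→4 (wrap): 233-227+4 = 10 bp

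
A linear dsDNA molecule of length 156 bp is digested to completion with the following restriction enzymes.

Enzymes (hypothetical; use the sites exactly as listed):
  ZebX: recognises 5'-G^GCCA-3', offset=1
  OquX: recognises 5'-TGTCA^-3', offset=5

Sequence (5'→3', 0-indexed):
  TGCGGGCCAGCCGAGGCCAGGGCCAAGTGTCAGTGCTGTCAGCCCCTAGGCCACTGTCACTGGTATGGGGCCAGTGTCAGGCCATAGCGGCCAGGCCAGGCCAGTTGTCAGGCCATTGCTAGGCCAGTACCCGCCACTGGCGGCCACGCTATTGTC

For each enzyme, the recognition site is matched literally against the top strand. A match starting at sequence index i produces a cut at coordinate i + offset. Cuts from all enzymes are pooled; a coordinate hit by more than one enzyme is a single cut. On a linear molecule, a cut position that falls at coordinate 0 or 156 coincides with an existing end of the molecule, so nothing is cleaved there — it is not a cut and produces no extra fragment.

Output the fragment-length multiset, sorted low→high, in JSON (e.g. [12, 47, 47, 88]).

Site scan:
  ZebX GGCCA/1: at [4, 14, 20, 48, 68, 79, 88, 93, 98, 110, 121, 141] ⇒ [5, 15, 21, 49, 69, 80, 89, 94, 99, 111, 122, 142]
  OquX TGTCA/5: at [27, 36, 54, 74, 105] ⇒ [32, 41, 59, 79, 110]

All cut coordinates (distinct, sorted): [5, 15, 21, 32, 41, 49, 59, 69, 79, 80, 89, 94, 99, 110, 111, 122, 142]

Fragment lengths:
  [0,5): 5 bp
  [5,15): 10 bp
  [15,21): 6 bp
  [21,32): 11 bp
  [32,41): 9 bp
  [41,49): 8 bp
  [49,59): 10 bp
  [59,69): 10 bp
  [69,79): 10 bp
  [79,80): 1 bp
  [80,89): 9 bp
  [89,94): 5 bp
  [94,99): 5 bp
  [99,110): 11 bp
  [110,111): 1 bp
  [111,122): 11 bp
  [122,142): 20 bp
  [142,156): 14 bp

[1,1,5,5,5,6,8,9,9,10,10,10,10,11,11,11,14,20]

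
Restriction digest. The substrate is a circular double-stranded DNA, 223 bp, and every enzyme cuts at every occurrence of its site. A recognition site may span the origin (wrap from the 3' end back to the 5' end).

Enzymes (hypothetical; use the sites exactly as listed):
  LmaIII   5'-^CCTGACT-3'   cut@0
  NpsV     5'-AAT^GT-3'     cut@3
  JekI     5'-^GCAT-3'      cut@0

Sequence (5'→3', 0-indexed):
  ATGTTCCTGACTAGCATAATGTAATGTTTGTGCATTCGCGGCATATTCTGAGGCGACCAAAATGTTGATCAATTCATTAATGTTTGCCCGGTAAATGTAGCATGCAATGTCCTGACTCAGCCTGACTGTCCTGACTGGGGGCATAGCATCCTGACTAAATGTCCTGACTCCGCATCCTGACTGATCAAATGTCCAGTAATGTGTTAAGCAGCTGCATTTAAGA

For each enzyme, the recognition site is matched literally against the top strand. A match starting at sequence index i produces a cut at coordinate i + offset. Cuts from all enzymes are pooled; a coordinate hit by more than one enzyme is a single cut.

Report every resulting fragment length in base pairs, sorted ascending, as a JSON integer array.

[2,2,3,3,4,4,5,5,6,7,8,9,9,9,9,10,10,11,11,12,13,15,15,18,23]

Site scan:
  LmaIII CCTGACT/0: at [5, 110, 120, 129, 149, 162, 175] ⇒ [5, 110, 120, 129, 149, 162, 175]
  NpsV AATGT/3: at [17, 22, 60, 78, 93, 105, 157, 187, 197, 222] ⇒ [2, 20, 25, 63, 81, 96, 108, 160, 190, 200]
  JekI GCAT/0: at [13, 31, 40, 99, 140, 145, 171, 213] ⇒ [13, 31, 40, 99, 140, 145, 171, 213]

Pooled cuts: [2, 5, 13, 20, 25, 31, 40, 63, 81, 96, 99, 108, 110, 120, 129, 140, 145, 149, 160, 162, 171, 175, 190, 200, 213]

Fragment lengths:
  2→5: 3 bp
  5→13: 8 bp
  13→20: 7 bp
  20→25: 5 bp
  25→31: 6 bp
  31→40: 9 bp
  40→63: 23 bp
  63→81: 18 bp
  81→96: 15 bp
  96→99: 3 bp
  99→108: 9 bp
  108→110: 2 bp
  110→120: 10 bp
  120→129: 9 bp
  129→140: 11 bp
  140→145: 5 bp
  145→149: 4 bp
  149→160: 11 bp
  160→162: 2 bp
  162→171: 9 bp
  171→175: 4 bp
  175→190: 15 bp
  190→200: 10 bp
  200→213: 13 bp
  213→2 (wrap): 223-213+2 = 12 bp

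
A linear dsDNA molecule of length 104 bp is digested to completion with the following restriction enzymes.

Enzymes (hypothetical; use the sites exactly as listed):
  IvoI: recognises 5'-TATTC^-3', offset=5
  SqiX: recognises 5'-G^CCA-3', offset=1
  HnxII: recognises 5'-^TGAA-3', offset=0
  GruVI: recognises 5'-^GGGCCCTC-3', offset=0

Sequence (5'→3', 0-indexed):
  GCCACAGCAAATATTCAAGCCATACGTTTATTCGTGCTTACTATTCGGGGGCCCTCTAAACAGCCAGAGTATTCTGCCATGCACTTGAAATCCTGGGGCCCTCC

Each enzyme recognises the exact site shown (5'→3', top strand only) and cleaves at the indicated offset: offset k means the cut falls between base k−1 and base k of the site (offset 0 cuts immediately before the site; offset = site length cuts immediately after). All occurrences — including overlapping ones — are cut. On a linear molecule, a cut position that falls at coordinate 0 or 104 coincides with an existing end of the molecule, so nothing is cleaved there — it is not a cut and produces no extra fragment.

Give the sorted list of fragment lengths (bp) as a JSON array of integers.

Site scan:
  IvoI (TATTC, off=5): starts [11, 28, 41, 69] → cuts [16, 33, 46, 74]
  SqiX (GCCA, off=1): starts [0, 18, 62, 75] → cuts [1, 19, 63, 76]
  HnxII (TGAA, off=0): starts [85] → cuts [85]
  GruVI (GGGCCCTC, off=0): starts [48, 95] → cuts [48, 95]

Pooled cuts: [1, 16, 19, 33, 46, 48, 63, 74, 76, 85, 95]

Fragment lengths:
  [0,1): 1 bp
  [1,16): 15 bp
  [16,19): 3 bp
  [19,33): 14 bp
  [33,46): 13 bp
  [46,48): 2 bp
  [48,63): 15 bp
  [63,74): 11 bp
  [74,76): 2 bp
  [76,85): 9 bp
  [85,95): 10 bp
  [95,104): 9 bp

[1,2,2,3,9,9,10,11,13,14,15,15]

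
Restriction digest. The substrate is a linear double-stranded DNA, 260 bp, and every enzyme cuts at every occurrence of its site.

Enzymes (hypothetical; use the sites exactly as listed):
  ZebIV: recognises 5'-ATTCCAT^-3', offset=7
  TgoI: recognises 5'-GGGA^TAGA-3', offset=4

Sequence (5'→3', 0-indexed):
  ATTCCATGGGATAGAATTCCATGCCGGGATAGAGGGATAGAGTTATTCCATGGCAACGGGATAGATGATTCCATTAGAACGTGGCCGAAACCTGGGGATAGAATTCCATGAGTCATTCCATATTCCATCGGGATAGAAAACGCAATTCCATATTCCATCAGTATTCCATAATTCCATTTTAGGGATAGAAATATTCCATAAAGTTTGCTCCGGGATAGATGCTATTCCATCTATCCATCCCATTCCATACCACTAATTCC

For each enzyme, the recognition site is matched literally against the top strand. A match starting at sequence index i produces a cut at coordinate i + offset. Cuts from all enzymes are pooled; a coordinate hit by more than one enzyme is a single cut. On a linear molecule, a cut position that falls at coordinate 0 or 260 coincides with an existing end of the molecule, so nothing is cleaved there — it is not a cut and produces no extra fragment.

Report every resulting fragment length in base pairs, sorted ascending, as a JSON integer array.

Per-enzyme occurrences:
  ZebIV ATTCCAT/7: at [0, 15, 44, 67, 102, 114, 121, 144, 151, 162, 170, 192, 223, 241] ⇒ [7, 22, 51, 74, 109, 121, 128, 151, 158, 169, 177, 199, 230, 248]
  TgoI GGGATAGA/4: at [7, 25, 33, 57, 94, 129, 181, 211] ⇒ [11, 29, 37, 61, 98, 133, 185, 215]

All cut coordinates (distinct, sorted): [7, 11, 22, 29, 37, 51, 61, 74, 98, 109, 121, 128, 133, 151, 158, 169, 177, 185, 199, 215, 230, 248]

Fragments:
  [0,7): 7 bp
  [7,11): 4 bp
  [11,22): 11 bp
  [22,29): 7 bp
  [29,37): 8 bp
  [37,51): 14 bp
  [51,61): 10 bp
  [61,74): 13 bp
  [74,98): 24 bp
  [98,109): 11 bp
  [109,121): 12 bp
  [121,128): 7 bp
  [128,133): 5 bp
  [133,151): 18 bp
  [151,158): 7 bp
  [158,169): 11 bp
  [169,177): 8 bp
  [177,185): 8 bp
  [185,199): 14 bp
  [199,215): 16 bp
  [215,230): 15 bp
  [230,248): 18 bp
  [248,260): 12 bp

[4,5,7,7,7,7,8,8,8,10,11,11,11,12,12,13,14,14,15,16,18,18,24]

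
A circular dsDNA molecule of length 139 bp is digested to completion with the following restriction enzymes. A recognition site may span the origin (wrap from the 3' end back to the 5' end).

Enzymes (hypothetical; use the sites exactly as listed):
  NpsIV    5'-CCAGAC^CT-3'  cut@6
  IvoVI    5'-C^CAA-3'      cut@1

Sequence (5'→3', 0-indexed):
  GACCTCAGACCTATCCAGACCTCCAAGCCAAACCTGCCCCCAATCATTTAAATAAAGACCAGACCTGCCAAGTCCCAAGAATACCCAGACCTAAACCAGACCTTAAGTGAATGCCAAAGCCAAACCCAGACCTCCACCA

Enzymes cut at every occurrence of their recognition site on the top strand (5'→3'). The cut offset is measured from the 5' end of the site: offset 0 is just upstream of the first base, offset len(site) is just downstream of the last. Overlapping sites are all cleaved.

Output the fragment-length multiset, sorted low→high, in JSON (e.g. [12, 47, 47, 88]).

Site scan:
  NpsIV (CCAGACCT, off=6): starts [14, 58, 84, 95, 125, 136] → cuts [3, 20, 64, 90, 101, 131]
  IvoVI (CCAA, off=1): starts [22, 27, 39, 67, 74, 113, 119] → cuts [23, 28, 40, 68, 75, 114, 120]

All cut coordinates (distinct, sorted): [3, 20, 23, 28, 40, 64, 68, 75, 90, 101, 114, 120, 131]

Fragments:
  3→20: 17 bp
  20→23: 3 bp
  23→28: 5 bp
  28→40: 12 bp
  40→64: 24 bp
  64→68: 4 bp
  68→75: 7 bp
  75→90: 15 bp
  90→101: 11 bp
  101→114: 13 bp
  114→120: 6 bp
  120→131: 11 bp
  131→3 (wrap): 139-131+3 = 11 bp

[3,4,5,6,7,11,11,11,12,13,15,17,24]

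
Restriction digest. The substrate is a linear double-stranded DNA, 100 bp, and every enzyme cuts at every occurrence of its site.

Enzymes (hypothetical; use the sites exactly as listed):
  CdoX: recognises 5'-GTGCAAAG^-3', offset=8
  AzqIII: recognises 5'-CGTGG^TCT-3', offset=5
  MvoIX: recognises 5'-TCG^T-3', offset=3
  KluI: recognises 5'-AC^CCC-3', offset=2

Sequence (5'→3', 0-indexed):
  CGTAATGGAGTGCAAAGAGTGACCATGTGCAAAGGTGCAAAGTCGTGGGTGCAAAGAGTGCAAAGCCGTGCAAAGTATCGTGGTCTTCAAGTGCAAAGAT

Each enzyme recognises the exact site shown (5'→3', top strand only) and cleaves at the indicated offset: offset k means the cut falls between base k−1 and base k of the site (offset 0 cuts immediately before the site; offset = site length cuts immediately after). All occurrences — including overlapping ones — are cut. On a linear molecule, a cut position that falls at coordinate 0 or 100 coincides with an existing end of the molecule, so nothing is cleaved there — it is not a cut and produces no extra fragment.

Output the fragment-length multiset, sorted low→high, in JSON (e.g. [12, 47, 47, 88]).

Per-enzyme occurrences:
  CdoX (GTGCAAAG, off=8): starts [9, 26, 34, 48, 57, 67, 90] → cuts [17, 34, 42, 56, 65, 75, 98]
  AzqIII (CGTGGTCT, off=5): starts [78] → cuts [83]
  MvoIX (TCGT, off=3): starts [42, 77] → cuts [45, 80]
  KluI (ACCCC, off=2): no sites

All cut coordinates (distinct, sorted): [17, 34, 42, 45, 56, 65, 75, 80, 83, 98]

Fragments:
  [0,17): 17 bp
  [17,34): 17 bp
  [34,42): 8 bp
  [42,45): 3 bp
  [45,56): 11 bp
  [56,65): 9 bp
  [65,75): 10 bp
  [75,80): 5 bp
  [80,83): 3 bp
  [83,98): 15 bp
  [98,100): 2 bp

[2,3,3,5,8,9,10,11,15,17,17]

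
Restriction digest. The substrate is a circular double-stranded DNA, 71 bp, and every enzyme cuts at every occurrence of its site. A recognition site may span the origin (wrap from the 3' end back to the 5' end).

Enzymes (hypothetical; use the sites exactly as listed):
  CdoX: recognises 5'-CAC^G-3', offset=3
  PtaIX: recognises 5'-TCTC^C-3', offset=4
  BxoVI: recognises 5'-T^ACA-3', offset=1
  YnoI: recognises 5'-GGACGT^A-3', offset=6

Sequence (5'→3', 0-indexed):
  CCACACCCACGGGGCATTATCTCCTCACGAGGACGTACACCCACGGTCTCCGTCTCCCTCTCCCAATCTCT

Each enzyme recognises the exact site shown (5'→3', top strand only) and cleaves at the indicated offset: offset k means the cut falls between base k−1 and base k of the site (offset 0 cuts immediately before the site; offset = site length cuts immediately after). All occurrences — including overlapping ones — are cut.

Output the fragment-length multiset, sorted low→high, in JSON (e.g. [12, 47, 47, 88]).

[5,6,6,6,8,8,9,10,13]

Site scan:
  CdoX (CACG, off=3): starts [7, 25, 41] → cuts [10, 28, 44]
  PtaIX (TCTCC, off=4): starts [19, 46, 52, 58, 68] → cuts [1, 23, 50, 56, 62]
  BxoVI (TACA, off=1): starts [35] → cuts [36]
  YnoI (GGACGTA, off=6): starts [30] → cuts [36]

All cut coordinates (distinct, sorted): [1, 10, 23, 28, 36, 44, 50, 56, 62]

Fragments:
  1→10: 9 bp
  10→23: 13 bp
  23→28: 5 bp
  28→36: 8 bp
  36→44: 8 bp
  44→50: 6 bp
  50→56: 6 bp
  56→62: 6 bp
  62→1 (wrap): 71-62+1 = 10 bp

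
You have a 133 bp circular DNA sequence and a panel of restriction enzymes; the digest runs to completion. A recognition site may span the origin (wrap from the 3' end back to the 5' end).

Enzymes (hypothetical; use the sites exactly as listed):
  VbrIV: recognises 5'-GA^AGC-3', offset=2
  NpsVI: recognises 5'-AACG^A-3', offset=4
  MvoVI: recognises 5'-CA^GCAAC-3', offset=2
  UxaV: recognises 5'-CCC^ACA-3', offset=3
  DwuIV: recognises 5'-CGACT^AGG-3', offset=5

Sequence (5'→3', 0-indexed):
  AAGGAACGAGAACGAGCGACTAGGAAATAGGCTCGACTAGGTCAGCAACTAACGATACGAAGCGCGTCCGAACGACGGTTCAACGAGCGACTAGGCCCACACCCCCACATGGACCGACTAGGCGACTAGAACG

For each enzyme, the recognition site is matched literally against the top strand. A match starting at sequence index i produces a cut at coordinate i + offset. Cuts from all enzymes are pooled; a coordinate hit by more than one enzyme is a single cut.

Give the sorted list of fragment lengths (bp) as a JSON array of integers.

Scan for sites:
  VbrIV GAAGC/2: at [58] ⇒ [60]
  NpsVI AACGA/4: at [4, 10, 50, 70, 81, 129] ⇒ [0, 8, 14, 54, 74, 85]
  MvoVI CAGCAAC/2: at [42] ⇒ [44]
  UxaV CCCACA/3: at [95, 103] ⇒ [98, 106]
  DwuIV CGACTAGG/5: at [16, 33, 87, 114] ⇒ [21, 38, 92, 119]

All cut coordinates (distinct, sorted): [0, 8, 14, 21, 38, 44, 54, 60, 74, 85, 92, 98, 106, 119]

Fragments:
  0→8: 8 bp
  8→14: 6 bp
  14→21: 7 bp
  21→38: 17 bp
  38→44: 6 bp
  44→54: 10 bp
  54→60: 6 bp
  60→74: 14 bp
  74→85: 11 bp
  85→92: 7 bp
  92→98: 6 bp
  98→106: 8 bp
  106→119: 13 bp
  119→0 (wrap): 133-119+0 = 14 bp

[6,6,6,6,7,7,8,8,10,11,13,14,14,17]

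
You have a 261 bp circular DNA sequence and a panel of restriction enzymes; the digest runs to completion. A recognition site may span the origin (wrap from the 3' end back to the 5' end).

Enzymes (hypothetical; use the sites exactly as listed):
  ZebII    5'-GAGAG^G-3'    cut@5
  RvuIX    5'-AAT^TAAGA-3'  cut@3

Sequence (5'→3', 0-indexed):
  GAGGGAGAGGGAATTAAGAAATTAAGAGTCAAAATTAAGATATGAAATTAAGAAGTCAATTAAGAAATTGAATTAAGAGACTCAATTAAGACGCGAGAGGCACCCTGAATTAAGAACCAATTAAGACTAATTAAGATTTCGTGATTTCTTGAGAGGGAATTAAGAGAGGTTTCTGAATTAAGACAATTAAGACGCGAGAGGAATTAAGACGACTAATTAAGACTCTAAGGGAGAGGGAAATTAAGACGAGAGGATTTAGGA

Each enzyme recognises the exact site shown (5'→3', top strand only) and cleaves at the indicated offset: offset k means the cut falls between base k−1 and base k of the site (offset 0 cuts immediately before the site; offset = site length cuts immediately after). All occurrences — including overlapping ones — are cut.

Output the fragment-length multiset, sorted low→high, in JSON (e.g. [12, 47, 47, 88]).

Site scan:
  ZebII (GAGAGG, off=5): starts [4, 94, 150, 163, 195, 230, 247, 259] → cuts [3, 9, 99, 155, 168, 200, 235, 252]
  RvuIX (AATTAAGA, off=3): starts [11, 19, 32, 45, 57, 70, 83, 107, 118, 128, 157, 175, 184, 201, 214, 238] → cuts [14, 22, 35, 48, 60, 73, 86, 110, 121, 131, 160, 178, 187, 204, 217, 241]

Pooled cuts: [3, 9, 14, 22, 35, 48, 60, 73, 86, 99, 110, 121, 131, 155, 160, 168, 178, 187, 200, 204, 217, 235, 241, 252]

Fragment lengths:
  3→9: 6 bp
  9→14: 5 bp
  14→22: 8 bp
  22→35: 13 bp
  35→48: 13 bp
  48→60: 12 bp
  60→73: 13 bp
  73→86: 13 bp
  86→99: 13 bp
  99→110: 11 bp
  110→121: 11 bp
  121→131: 10 bp
  131→155: 24 bp
  155→160: 5 bp
  160→168: 8 bp
  168→178: 10 bp
  178→187: 9 bp
  187→200: 13 bp
  200→204: 4 bp
  204→217: 13 bp
  217→235: 18 bp
  235→241: 6 bp
  241→252: 11 bp
  252→3 (wrap): 261-252+3 = 12 bp

[4,5,5,6,6,8,8,9,10,10,11,11,11,12,12,13,13,13,13,13,13,13,18,24]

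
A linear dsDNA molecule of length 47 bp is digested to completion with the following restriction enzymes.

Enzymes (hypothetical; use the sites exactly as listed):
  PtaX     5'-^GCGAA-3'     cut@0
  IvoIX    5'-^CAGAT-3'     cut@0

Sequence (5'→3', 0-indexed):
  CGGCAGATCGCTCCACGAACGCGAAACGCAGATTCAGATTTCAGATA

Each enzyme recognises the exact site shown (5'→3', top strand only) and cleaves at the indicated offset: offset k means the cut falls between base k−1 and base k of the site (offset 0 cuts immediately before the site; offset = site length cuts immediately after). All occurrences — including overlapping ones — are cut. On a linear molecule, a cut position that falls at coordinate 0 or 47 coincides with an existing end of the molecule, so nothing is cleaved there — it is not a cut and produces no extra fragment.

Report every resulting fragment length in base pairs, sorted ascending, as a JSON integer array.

Per-enzyme occurrences:
  PtaX (GCGAA, off=0): starts [20] → cuts [20]
  IvoIX (CAGAT, off=0): starts [3, 28, 34, 41] → cuts [3, 28, 34, 41]

All cut coordinates (distinct, sorted): [3, 20, 28, 34, 41]

Fragment lengths:
  [0,3): 3 bp
  [3,20): 17 bp
  [20,28): 8 bp
  [28,34): 6 bp
  [34,41): 7 bp
  [41,47): 6 bp

[3,6,6,7,8,17]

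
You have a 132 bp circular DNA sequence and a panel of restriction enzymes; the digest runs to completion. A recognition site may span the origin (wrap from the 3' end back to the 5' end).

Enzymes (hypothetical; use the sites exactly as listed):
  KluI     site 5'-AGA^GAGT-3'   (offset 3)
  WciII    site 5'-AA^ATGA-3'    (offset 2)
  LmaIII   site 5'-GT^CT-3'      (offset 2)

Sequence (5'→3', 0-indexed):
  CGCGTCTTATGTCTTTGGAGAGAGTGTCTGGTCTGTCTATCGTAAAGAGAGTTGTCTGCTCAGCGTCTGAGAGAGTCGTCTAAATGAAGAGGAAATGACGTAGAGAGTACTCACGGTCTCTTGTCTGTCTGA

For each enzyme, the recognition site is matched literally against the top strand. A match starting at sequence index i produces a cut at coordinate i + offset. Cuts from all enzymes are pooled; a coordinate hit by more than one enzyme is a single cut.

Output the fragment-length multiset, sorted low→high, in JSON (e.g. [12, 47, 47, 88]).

Per-enzyme occurrences:
  KluI AGAGAGT/3: at [18, 45, 69, 101] ⇒ [21, 48, 72, 104]
  WciII AAATGA/2: at [81, 92] ⇒ [83, 94]
  LmaIII GTCT/2: at [3, 10, 25, 30, 34, 53, 64, 77, 115, 122, 126] ⇒ [5, 12, 27, 32, 36, 55, 66, 79, 117, 124, 128]

Pooled cuts: [5, 12, 21, 27, 32, 36, 48, 55, 66, 72, 79, 83, 94, 104, 117, 124, 128]

Fragments:
  5→12: 7 bp
  12→21: 9 bp
  21→27: 6 bp
  27→32: 5 bp
  32→36: 4 bp
  36→48: 12 bp
  48→55: 7 bp
  55→66: 11 bp
  66→72: 6 bp
  72→79: 7 bp
  79→83: 4 bp
  83→94: 11 bp
  94→104: 10 bp
  104→117: 13 bp
  117→124: 7 bp
  124→128: 4 bp
  128→5 (wrap): 132-128+5 = 9 bp

[4,4,4,5,6,6,7,7,7,7,9,9,10,11,11,12,13]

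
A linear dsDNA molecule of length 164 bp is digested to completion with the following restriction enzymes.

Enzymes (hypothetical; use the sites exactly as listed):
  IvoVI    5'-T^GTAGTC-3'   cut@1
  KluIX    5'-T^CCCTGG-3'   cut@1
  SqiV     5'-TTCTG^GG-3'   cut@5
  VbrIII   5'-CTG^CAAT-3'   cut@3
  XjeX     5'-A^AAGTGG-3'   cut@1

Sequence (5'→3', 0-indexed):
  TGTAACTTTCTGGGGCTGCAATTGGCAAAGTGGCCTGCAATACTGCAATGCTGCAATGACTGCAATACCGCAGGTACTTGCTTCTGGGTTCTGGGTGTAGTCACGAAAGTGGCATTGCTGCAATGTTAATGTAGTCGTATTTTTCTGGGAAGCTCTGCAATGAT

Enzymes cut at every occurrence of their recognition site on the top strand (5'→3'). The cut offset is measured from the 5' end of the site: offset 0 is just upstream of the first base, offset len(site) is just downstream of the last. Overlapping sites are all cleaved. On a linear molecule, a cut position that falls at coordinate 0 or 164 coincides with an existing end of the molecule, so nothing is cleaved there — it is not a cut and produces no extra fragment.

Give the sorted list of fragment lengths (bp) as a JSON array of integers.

Per-enzyme occurrences:
  IvoVI (TGTAGTC, off=1): starts [95, 129] → cuts [96, 130]
  KluIX (TCCCTGG, off=1): no sites
  SqiV (TTCTGGG, off=5): starts [7, 81, 88, 142] → cuts [12, 86, 93, 147]
  VbrIII (CTGCAAT, off=3): starts [15, 34, 42, 50, 59, 117, 154] → cuts [18, 37, 45, 53, 62, 120, 157]
  XjeX (AAAGTGG, off=1): starts [26, 105] → cuts [27, 106]

Pooled cuts: [12, 18, 27, 37, 45, 53, 62, 86, 93, 96, 106, 120, 130, 147, 157]

Fragments:
  [0,12): 12 bp
  [12,18): 6 bp
  [18,27): 9 bp
  [27,37): 10 bp
  [37,45): 8 bp
  [45,53): 8 bp
  [53,62): 9 bp
  [62,86): 24 bp
  [86,93): 7 bp
  [93,96): 3 bp
  [96,106): 10 bp
  [106,120): 14 bp
  [120,130): 10 bp
  [130,147): 17 bp
  [147,157): 10 bp
  [157,164): 7 bp

[3,6,7,7,8,8,9,9,10,10,10,10,12,14,17,24]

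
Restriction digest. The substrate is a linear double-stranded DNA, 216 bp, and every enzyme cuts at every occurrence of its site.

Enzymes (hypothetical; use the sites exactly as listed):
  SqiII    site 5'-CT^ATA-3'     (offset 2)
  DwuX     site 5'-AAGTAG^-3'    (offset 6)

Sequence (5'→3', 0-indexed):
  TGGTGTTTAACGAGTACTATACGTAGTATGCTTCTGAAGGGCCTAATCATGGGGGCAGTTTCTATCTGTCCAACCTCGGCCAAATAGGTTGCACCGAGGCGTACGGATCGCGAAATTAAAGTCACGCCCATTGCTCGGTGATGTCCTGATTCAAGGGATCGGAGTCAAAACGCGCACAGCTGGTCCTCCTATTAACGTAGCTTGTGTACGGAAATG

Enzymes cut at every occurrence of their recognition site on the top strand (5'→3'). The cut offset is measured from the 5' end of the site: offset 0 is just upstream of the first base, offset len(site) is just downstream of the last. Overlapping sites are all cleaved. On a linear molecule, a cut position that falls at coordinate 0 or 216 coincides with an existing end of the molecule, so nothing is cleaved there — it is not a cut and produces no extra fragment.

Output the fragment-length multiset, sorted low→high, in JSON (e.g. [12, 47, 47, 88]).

Per-enzyme occurrences:
  SqiII CTATA/2: at [16] ⇒ [18]
  DwuX (AAGTAG, off=6): no sites

Pooled cuts: [18]

Fragment lengths:
  [0,18): 18 bp
  [18,216): 198 bp

[18,198]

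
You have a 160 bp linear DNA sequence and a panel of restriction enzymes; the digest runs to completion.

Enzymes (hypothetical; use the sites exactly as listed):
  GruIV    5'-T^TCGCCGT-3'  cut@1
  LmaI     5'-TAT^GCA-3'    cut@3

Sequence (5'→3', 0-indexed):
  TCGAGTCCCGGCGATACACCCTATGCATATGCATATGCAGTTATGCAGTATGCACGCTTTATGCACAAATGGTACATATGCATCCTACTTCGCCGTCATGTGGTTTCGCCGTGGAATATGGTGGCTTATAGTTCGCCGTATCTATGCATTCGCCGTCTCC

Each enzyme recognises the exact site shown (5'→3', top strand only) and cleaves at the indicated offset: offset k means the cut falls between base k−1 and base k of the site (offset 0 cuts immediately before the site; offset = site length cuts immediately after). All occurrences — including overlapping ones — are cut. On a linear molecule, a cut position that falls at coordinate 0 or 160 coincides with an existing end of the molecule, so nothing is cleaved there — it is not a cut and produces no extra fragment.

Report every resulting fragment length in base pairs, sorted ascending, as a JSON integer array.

[4,6,6,7,8,10,11,11,13,16,17,24,27]

Per-enzyme occurrences:
  GruIV (TTCGCCGT, off=1): starts [88, 104, 131, 148] → cuts [89, 105, 132, 149]
  LmaI (TATGCA, off=3): starts [21, 27, 33, 41, 48, 59, 76, 142] → cuts [24, 30, 36, 44, 51, 62, 79, 145]

All cut coordinates (distinct, sorted): [24, 30, 36, 44, 51, 62, 79, 89, 105, 132, 145, 149]

Fragments:
  [0,24): 24 bp
  [24,30): 6 bp
  [30,36): 6 bp
  [36,44): 8 bp
  [44,51): 7 bp
  [51,62): 11 bp
  [62,79): 17 bp
  [79,89): 10 bp
  [89,105): 16 bp
  [105,132): 27 bp
  [132,145): 13 bp
  [145,149): 4 bp
  [149,160): 11 bp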